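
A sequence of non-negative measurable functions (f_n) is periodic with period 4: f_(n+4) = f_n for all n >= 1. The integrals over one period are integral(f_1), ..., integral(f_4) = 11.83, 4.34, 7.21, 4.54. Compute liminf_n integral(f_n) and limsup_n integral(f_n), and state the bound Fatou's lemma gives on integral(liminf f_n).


The sequence (integral(f_n)) is periodic with period 4, repeating the values 11.83, 4.34, 7.21, 4.54 indefinitely.
Step 1: For a periodic sequence, every tail (a_m, a_(m+1), ...) contains all 4 period values infinitely often.
Step 2: Hence inf of every tail = min of the period values = min(11.83, 4.34, 7.21, 4.54) = 4.34.
        liminf_n integral(f_n) = sup over m of (inf of tail from m) = 4.34.
Step 3: Similarly sup of every tail = max of the period values = 11.83.
        limsup_n integral(f_n) = 11.83.
Step 4: Fatou's lemma: integral(liminf_n f_n) <= liminf_n integral(f_n) = 4.34.
        So the integral of the pointwise liminf is at most 4.34.


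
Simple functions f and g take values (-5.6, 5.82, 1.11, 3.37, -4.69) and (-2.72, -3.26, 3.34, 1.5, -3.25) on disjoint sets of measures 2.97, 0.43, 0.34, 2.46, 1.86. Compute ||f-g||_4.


Step 1: Compute differences f_i - g_i:
  -5.6 - -2.72 = -2.88
  5.82 - -3.26 = 9.08
  1.11 - 3.34 = -2.23
  3.37 - 1.5 = 1.87
  -4.69 - -3.25 = -1.44
Step 2: Compute |diff|^4 * measure for each set:
  |-2.88|^4 * 2.97 = 68.797071 * 2.97 = 204.327302
  |9.08|^4 * 0.43 = 6797.408873 * 0.43 = 2922.885815
  |-2.23|^4 * 0.34 = 24.729734 * 0.34 = 8.40811
  |1.87|^4 * 2.46 = 12.22831 * 2.46 = 30.081642
  |-1.44|^4 * 1.86 = 4.299817 * 1.86 = 7.99766
Step 3: Sum = 3173.700528
Step 4: ||f-g||_4 = (3173.700528)^(1/4) = 7.505705


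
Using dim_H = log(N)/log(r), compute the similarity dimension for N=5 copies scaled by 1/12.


For a self-similar set with N copies scaled by 1/r:
dim_H = log(N)/log(r) = log(5)/log(12)
= 1.609438/2.484907
= 0.647685


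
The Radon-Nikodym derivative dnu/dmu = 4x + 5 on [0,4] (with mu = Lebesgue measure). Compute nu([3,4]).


nu(A) = integral_A (dnu/dmu) dmu = integral_3^4 (4x + 5) dx
Step 1: Antiderivative F(x) = (4/2)x^2 + 5x
Step 2: F(4) = (4/2)*4^2 + 5*4 = 32 + 20 = 52
Step 3: F(3) = (4/2)*3^2 + 5*3 = 18 + 15 = 33
Step 4: nu([3,4]) = F(4) - F(3) = 52 - 33 = 19


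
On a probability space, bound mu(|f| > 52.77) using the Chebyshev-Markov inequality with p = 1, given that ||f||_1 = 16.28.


Chebyshev/Markov inequality: mu(|f| > eps) <= (||f||_p / eps)^p
Step 1: ||f||_1 / eps = 16.28 / 52.77 = 0.308509
Step 2: Raise to power p = 1:
  (0.308509)^1 = 0.308509
Step 3: Therefore mu(|f| > 52.77) <= 0.308509


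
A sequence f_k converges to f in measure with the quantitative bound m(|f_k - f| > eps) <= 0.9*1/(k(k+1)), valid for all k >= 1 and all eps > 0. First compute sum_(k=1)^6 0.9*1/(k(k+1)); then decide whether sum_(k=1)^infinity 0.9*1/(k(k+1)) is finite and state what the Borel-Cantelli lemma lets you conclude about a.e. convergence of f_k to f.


Step 1: List the terms 0.9*1/(k(k+1)) for k = 1 to 6:
  k=1: 0.45
  k=2: 0.15
  k=3: 0.075
  k=4: 0.045
  k=5: 0.03
  k=6: 0.021429
Step 2: Partial sum = 0.45 + 0.15 + 0.075 + 0.045 + 0.03 + 0.021429
     = 0.771429
Step 3: The full series sum_(k>=1) 0.9*1/(k(k+1)) converges (telescoping series sum 1/(k(k+1)) = 1; a constant multiple of a convergent series converges).
Step 4: Fix eps > 0. Since sum_k m(|f_k - f| > eps) < infinity, the Borel-Cantelli lemma gives
        m(limsup_k {|f_k - f| > eps}) = 0, i.e. for a.e. x, |f_k(x) - f(x)| <= eps for all large k.
        Applying this with eps = 1/j for j = 1, 2, ... and intersecting the countably many full-measure sets,
        for a.e. x we get limsup_k |f_k(x) - f(x)| <= 1/j for every j, hence f_k -> f almost everywhere.
Conclusion: series converges; Borel-Cantelli yields f_k -> f a.e.


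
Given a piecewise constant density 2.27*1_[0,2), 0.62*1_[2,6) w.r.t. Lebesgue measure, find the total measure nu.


Integrate each piece of the Radon-Nikodym derivative:
Step 1: integral_0^2 2.27 dx = 2.27*(2-0) = 2.27*2 = 4.54
Step 2: integral_2^6 0.62 dx = 0.62*(6-2) = 0.62*4 = 2.48
Total: 4.54 + 2.48 = 7.02


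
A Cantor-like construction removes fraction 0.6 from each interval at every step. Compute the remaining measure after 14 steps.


Step 1: At each step, fraction remaining = 1 - 0.6 = 0.4
Step 2: After 14 steps, measure = (0.4)^14
Result = 2.684355e-06


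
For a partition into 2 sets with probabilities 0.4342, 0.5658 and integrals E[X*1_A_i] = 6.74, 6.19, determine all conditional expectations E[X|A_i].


For each cell A_i: E[X|A_i] = E[X*1_A_i] / P(A_i)
Step 1: E[X|A_1] = 6.74 / 0.4342 = 15.522801
Step 2: E[X|A_2] = 6.19 / 0.5658 = 10.940262
Verification: E[X] = sum E[X*1_A_i] = 6.74 + 6.19 = 12.93


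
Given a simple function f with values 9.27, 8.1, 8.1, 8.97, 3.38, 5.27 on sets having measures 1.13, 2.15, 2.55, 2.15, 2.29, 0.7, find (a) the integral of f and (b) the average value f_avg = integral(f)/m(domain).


Step 1: Integral = sum(value_i * measure_i)
= 9.27*1.13 + 8.1*2.15 + 8.1*2.55 + 8.97*2.15 + 3.38*2.29 + 5.27*0.7
= 10.4751 + 17.415 + 20.655 + 19.2855 + 7.7402 + 3.689
= 79.2598
Step 2: Total measure of domain = 1.13 + 2.15 + 2.55 + 2.15 + 2.29 + 0.7 = 10.97
Step 3: Average value = 79.2598 / 10.97 = 7.225141


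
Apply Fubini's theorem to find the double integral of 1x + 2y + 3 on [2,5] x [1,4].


By Fubini, integrate in x first, then y.
Step 1: Fix y, integrate over x in [2,5]:
  integral(1x + 2y + 3, x=2..5)
  = 1*(5^2 - 2^2)/2 + (2y + 3)*(5 - 2)
  = 10.5 + (2y + 3)*3
  = 10.5 + 6y + 9
  = 19.5 + 6y
Step 2: Integrate over y in [1,4]:
  integral(19.5 + 6y, y=1..4)
  = 19.5*3 + 6*(4^2 - 1^2)/2
  = 58.5 + 45
  = 103.5


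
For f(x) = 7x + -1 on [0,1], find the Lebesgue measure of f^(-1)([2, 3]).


f^(-1)([2, 3]) = {x : 2 <= 7x + -1 <= 3}
Solving: (2 - -1)/7 <= x <= (3 - -1)/7
= [0.428571, 0.571429]
Intersecting with [0,1]: [0.428571, 0.571429]
Measure = 0.571429 - 0.428571 = 0.142857


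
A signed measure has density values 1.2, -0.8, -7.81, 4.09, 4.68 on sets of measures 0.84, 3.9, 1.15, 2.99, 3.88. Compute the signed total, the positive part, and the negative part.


Step 1: Compute signed measure on each set:
  Set 1: 1.2 * 0.84 = 1.008
  Set 2: -0.8 * 3.9 = -3.12
  Set 3: -7.81 * 1.15 = -8.9815
  Set 4: 4.09 * 2.99 = 12.2291
  Set 5: 4.68 * 3.88 = 18.1584
Step 2: Total signed measure = (1.008) + (-3.12) + (-8.9815) + (12.2291) + (18.1584)
     = 19.294
Step 3: Positive part mu+(X) = sum of positive contributions = 31.3955
Step 4: Negative part mu-(X) = |sum of negative contributions| = 12.1015


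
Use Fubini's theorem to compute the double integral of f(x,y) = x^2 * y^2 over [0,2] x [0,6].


By Fubini's theorem, the double integral factors as a product of single integrals:
Step 1: integral_0^2 x^2 dx = [x^3/3] from 0 to 2
     = 2^3/3 = 2.666667
Step 2: integral_0^6 y^2 dy = [y^3/3] from 0 to 6
     = 6^3/3 = 72
Step 3: Double integral = 2.666667 * 72 = 192


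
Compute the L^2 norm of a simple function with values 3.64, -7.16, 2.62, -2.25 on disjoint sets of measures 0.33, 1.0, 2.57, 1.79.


Step 1: Compute |f_i|^2 for each value:
  |3.64|^2 = 13.2496
  |-7.16|^2 = 51.2656
  |2.62|^2 = 6.8644
  |-2.25|^2 = 5.0625
Step 2: Multiply by measures and sum:
  13.2496 * 0.33 = 4.372368
  51.2656 * 1.0 = 51.2656
  6.8644 * 2.57 = 17.641508
  5.0625 * 1.79 = 9.061875
Sum = 4.372368 + 51.2656 + 17.641508 + 9.061875 = 82.341351
Step 3: Take the p-th root:
||f||_2 = (82.341351)^(1/2) = 9.074214


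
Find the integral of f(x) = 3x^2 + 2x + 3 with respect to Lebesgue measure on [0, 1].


The Lebesgue integral of a Riemann-integrable function agrees with the Riemann integral.
Antiderivative F(x) = (3/3)x^3 + (2/2)x^2 + 3x
F(1) = (3/3)*1^3 + (2/2)*1^2 + 3*1
     = (3/3)*1 + (2/2)*1 + 3*1
     = 1 + 1 + 3
     = 5
F(0) = 0.0
Integral = F(1) - F(0) = 5 - 0.0 = 5


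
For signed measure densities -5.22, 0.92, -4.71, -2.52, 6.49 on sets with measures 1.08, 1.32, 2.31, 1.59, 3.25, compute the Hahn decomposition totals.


Step 1: Compute signed measure on each set:
  Set 1: -5.22 * 1.08 = -5.6376
  Set 2: 0.92 * 1.32 = 1.2144
  Set 3: -4.71 * 2.31 = -10.8801
  Set 4: -2.52 * 1.59 = -4.0068
  Set 5: 6.49 * 3.25 = 21.0925
Step 2: Total signed measure = (-5.6376) + (1.2144) + (-10.8801) + (-4.0068) + (21.0925)
     = 1.7824
Step 3: Positive part mu+(X) = sum of positive contributions = 22.3069
Step 4: Negative part mu-(X) = |sum of negative contributions| = 20.5245


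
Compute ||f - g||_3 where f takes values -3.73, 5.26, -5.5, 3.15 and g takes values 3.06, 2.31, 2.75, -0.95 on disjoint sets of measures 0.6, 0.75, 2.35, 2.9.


Step 1: Compute differences f_i - g_i:
  -3.73 - 3.06 = -6.79
  5.26 - 2.31 = 2.95
  -5.5 - 2.75 = -8.25
  3.15 - -0.95 = 4.1
Step 2: Compute |diff|^3 * measure for each set:
  |-6.79|^3 * 0.6 = 313.046839 * 0.6 = 187.828103
  |2.95|^3 * 0.75 = 25.672375 * 0.75 = 19.254281
  |-8.25|^3 * 2.35 = 561.515625 * 2.35 = 1319.561719
  |4.1|^3 * 2.9 = 68.921 * 2.9 = 199.8709
Step 3: Sum = 1726.515003
Step 4: ||f-g||_3 = (1726.515003)^(1/3) = 11.996562


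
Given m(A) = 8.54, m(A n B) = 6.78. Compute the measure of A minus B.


m(A \ B) = m(A) - m(A n B)
= 8.54 - 6.78
= 1.76


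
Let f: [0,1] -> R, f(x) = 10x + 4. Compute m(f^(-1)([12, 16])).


f^(-1)([12, 16]) = {x : 12 <= 10x + 4 <= 16}
Solving: (12 - 4)/10 <= x <= (16 - 4)/10
= [0.8, 1.2]
Intersecting with [0,1]: [0.8, 1]
Measure = 1 - 0.8 = 0.2


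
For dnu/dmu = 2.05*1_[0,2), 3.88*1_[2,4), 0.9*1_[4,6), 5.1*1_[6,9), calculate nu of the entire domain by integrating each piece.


Integrate each piece of the Radon-Nikodym derivative:
Step 1: integral_0^2 2.05 dx = 2.05*(2-0) = 2.05*2 = 4.1
Step 2: integral_2^4 3.88 dx = 3.88*(4-2) = 3.88*2 = 7.76
Step 3: integral_4^6 0.9 dx = 0.9*(6-4) = 0.9*2 = 1.8
Step 4: integral_6^9 5.1 dx = 5.1*(9-6) = 5.1*3 = 15.3
Total: 4.1 + 7.76 + 1.8 + 15.3 = 28.96


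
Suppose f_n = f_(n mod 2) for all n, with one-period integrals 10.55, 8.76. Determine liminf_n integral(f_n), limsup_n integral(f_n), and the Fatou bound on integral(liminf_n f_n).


The sequence (integral(f_n)) is periodic with period 2, repeating the values 10.55, 8.76 indefinitely.
Step 1: For a periodic sequence, every tail (a_m, a_(m+1), ...) contains all 2 period values infinitely often.
Step 2: Hence inf of every tail = min of the period values = min(10.55, 8.76) = 8.76.
        liminf_n integral(f_n) = sup over m of (inf of tail from m) = 8.76.
Step 3: Similarly sup of every tail = max of the period values = 10.55.
        limsup_n integral(f_n) = 10.55.
Step 4: Fatou's lemma: integral(liminf_n f_n) <= liminf_n integral(f_n) = 8.76.
        So the integral of the pointwise liminf is at most 8.76.


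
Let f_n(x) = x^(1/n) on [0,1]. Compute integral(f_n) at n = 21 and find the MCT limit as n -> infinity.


At n = 21: f_21(x) = x^(1/21).
Step 1: integral(x^(1/21), 0, 1) = [x^(1/21+1) / (1/21+1)] from 0 to 1
     = 1 / (1/21 + 1) = 1 / ((21+1)/21) = 21/(21+1)
     = 21/22 = 0.954545
Step 2: As n -> infinity, f_n(x) = x^(1/n) -> 1 for x in (0,1], and f_n is increasing in n.
By MCT, lim_n integral(f_n) = integral(lim_n f_n) = integral(1, 0, 1) = 1.
Step 3: Verify convergence: 21/22 = 0.954545 -> 1


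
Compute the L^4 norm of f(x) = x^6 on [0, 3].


Step 1: ||f||_4 = (integral_0^3 |x^6|^4 dx)^(1/4)
     = (integral_0^3 x^24 dx)^(1/4)
Step 2: integral_0^3 x^24 dx = [x^25/(25)] from 0 to 3 = 3^25/25
     = 847288609443/25 = 3.389154e+10
Step 3: ||f||_4 = (3.389154e+10)^(1/4) = 429.064753


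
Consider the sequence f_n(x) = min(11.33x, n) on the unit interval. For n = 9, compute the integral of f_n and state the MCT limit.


f(x) = 11.33x on [0,1]; f_n(x) = min(11.33x, n). At n = 9:
Step 1: f(x) reaches 9 at x = 9/11.33 = 0.794351
Step 2: integral(f_9) = integral(11.33x, 0, 0.794351) + integral(9, 0.794351, 1)
       = 11.33*0.794351^2/2 + 9*(1 - 0.794351)
       = 3.574581 + 1.850838
       = 5.425419
Step 3: As n -> infinity, f_n increases to f, so by MCT integral(f_n) -> integral(f) = 11.33/2 = 5.665.
Convergence: integral(f_9) = 5.425419 -> 5.665 as n -> infinity


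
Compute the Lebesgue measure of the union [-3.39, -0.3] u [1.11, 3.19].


For pairwise disjoint intervals, m(union) = sum of lengths.
= (-0.3 - -3.39) + (3.19 - 1.11)
= 3.09 + 2.08
= 5.17


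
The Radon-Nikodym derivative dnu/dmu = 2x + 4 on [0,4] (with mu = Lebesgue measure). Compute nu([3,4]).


nu(A) = integral_A (dnu/dmu) dmu = integral_3^4 (2x + 4) dx
Step 1: Antiderivative F(x) = (2/2)x^2 + 4x
Step 2: F(4) = (2/2)*4^2 + 4*4 = 16 + 16 = 32
Step 3: F(3) = (2/2)*3^2 + 4*3 = 9 + 12 = 21
Step 4: nu([3,4]) = F(4) - F(3) = 32 - 21 = 11


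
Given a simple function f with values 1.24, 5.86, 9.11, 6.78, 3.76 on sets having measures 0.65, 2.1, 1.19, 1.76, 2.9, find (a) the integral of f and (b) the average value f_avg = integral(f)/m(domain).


Step 1: Integral = sum(value_i * measure_i)
= 1.24*0.65 + 5.86*2.1 + 9.11*1.19 + 6.78*1.76 + 3.76*2.9
= 0.806 + 12.306 + 10.8409 + 11.9328 + 10.904
= 46.7897
Step 2: Total measure of domain = 0.65 + 2.1 + 1.19 + 1.76 + 2.9 = 8.6
Step 3: Average value = 46.7897 / 8.6 = 5.440663


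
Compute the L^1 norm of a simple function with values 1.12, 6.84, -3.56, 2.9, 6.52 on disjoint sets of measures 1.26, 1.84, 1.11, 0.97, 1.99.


Step 1: Compute |f_i|^1 for each value:
  |1.12|^1 = 1.12
  |6.84|^1 = 6.84
  |-3.56|^1 = 3.56
  |2.9|^1 = 2.9
  |6.52|^1 = 6.52
Step 2: Multiply by measures and sum:
  1.12 * 1.26 = 1.4112
  6.84 * 1.84 = 12.5856
  3.56 * 1.11 = 3.9516
  2.9 * 0.97 = 2.813
  6.52 * 1.99 = 12.9748
Sum = 1.4112 + 12.5856 + 3.9516 + 2.813 + 12.9748 = 33.7362
Step 3: Take the p-th root:
||f||_1 = (33.7362)^(1/1) = 33.7362


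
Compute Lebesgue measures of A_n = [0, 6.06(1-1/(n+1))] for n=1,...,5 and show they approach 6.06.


By continuity of measure from below: if A_n increases to A, then m(A_n) -> m(A).
Here A = [0, 6.06], so m(A) = 6.06
Step 1: a_1 = 6.06*(1 - 1/2) = 3.03, m(A_1) = 3.03
Step 2: a_2 = 6.06*(1 - 1/3) = 4.04, m(A_2) = 4.04
Step 3: a_3 = 6.06*(1 - 1/4) = 4.545, m(A_3) = 4.545
Step 4: a_4 = 6.06*(1 - 1/5) = 4.848, m(A_4) = 4.848
Step 5: a_5 = 6.06*(1 - 1/6) = 5.05, m(A_5) = 5.05
Limit: m(A_n) -> m([0,6.06]) = 6.06


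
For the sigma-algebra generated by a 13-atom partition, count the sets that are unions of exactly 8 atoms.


Each element of F is a union of some subset of the 13 atoms.
Elements that are unions of exactly 8 atoms correspond to 8-element subsets of the 13 atoms.
Count = C(13, 8) = 13! / (8! * 5!) = 1287.


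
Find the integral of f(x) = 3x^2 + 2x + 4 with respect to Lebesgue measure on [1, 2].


The Lebesgue integral of a Riemann-integrable function agrees with the Riemann integral.
Antiderivative F(x) = (3/3)x^3 + (2/2)x^2 + 4x
F(2) = (3/3)*2^3 + (2/2)*2^2 + 4*2
     = (3/3)*8 + (2/2)*4 + 4*2
     = 8 + 4 + 8
     = 20
F(1) = 6
Integral = F(2) - F(1) = 20 - 6 = 14


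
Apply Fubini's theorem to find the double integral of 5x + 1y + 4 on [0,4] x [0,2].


By Fubini, integrate in x first, then y.
Step 1: Fix y, integrate over x in [0,4]:
  integral(5x + 1y + 4, x=0..4)
  = 5*(4^2 - 0^2)/2 + (1y + 4)*(4 - 0)
  = 40 + (1y + 4)*4
  = 40 + 4y + 16
  = 56 + 4y
Step 2: Integrate over y in [0,2]:
  integral(56 + 4y, y=0..2)
  = 56*2 + 4*(2^2 - 0^2)/2
  = 112 + 8
  = 120


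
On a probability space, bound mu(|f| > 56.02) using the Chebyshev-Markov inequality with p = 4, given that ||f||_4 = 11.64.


Chebyshev/Markov inequality: mu(|f| > eps) <= (||f||_p / eps)^p
Step 1: ||f||_4 / eps = 11.64 / 56.02 = 0.207783
Step 2: Raise to power p = 4:
  (0.207783)^4 = 0.001864
Step 3: Therefore mu(|f| > 56.02) <= 0.001864


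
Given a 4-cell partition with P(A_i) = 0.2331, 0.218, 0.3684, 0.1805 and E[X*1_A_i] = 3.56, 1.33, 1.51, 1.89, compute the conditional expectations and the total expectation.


For each cell A_i: E[X|A_i] = E[X*1_A_i] / P(A_i)
Step 1: E[X|A_1] = 3.56 / 0.2331 = 15.272415
Step 2: E[X|A_2] = 1.33 / 0.218 = 6.100917
Step 3: E[X|A_3] = 1.51 / 0.3684 = 4.098806
Step 4: E[X|A_4] = 1.89 / 0.1805 = 10.470914
Verification: E[X] = sum E[X*1_A_i] = 3.56 + 1.33 + 1.51 + 1.89 = 8.29


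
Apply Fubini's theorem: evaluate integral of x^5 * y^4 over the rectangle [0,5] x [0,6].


By Fubini's theorem, the double integral factors as a product of single integrals:
Step 1: integral_0^5 x^5 dx = [x^6/6] from 0 to 5
     = 5^6/6 = 2604.166667
Step 2: integral_0^6 y^4 dy = [y^5/5] from 0 to 6
     = 6^5/5 = 1555.2
Step 3: Double integral = 2604.166667 * 1555.2 = 4.050000e+06


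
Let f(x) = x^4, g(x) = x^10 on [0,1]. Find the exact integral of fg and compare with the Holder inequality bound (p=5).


Step 1: Exact integral of f*g = integral(x^14, 0, 1) = 1/15
     = 0.066667
Step 2: Holder bound with p=5, q=1.25:
  ||f||_p = (integral x^20 dx)^(1/5) = (1/21)^(1/5) = 0.543946
  ||g||_q = (integral x^12.5 dx)^(1/1.25) = (1/13.5)^(1/1.25) = 0.124662
Step 3: Holder bound = ||f||_p * ||g||_q = 0.543946 * 0.124662 = 0.067809
Verification: 0.066667 <= 0.067809 (Holder holds)


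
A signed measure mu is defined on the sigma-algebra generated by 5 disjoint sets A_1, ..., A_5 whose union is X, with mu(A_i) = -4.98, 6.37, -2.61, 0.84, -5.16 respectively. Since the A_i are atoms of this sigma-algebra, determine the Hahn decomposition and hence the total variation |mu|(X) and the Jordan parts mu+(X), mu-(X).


Step 1: Every measurable set is a union of atoms (the cells / points), so a Hahn decomposition is
  obtained by grouping atoms by sign: P = union of atoms with mu > 0, N = union of the remaining atoms.
  Atoms in P (indices): 2, 4;  atoms in N (indices): 1, 3, 5
  Positive values: 6.37, 0.84
  Negative values: -4.98, -2.61, -5.16
Step 2: mu+(X) = mu(P) = sum of positive atom values = 7.21
Step 3: mu-(X) = -mu(N) = sum of |negative atom values| = 12.75
Step 4: |mu|(X) = mu+(X) + mu-(X) = 7.21 + 12.75 = 19.96


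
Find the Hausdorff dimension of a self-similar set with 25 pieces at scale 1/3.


For a self-similar set with N copies scaled by 1/r:
dim_H = log(N)/log(r) = log(25)/log(3)
= 3.218876/1.098612
= 2.929947


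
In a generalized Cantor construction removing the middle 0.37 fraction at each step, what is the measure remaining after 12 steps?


Step 1: At each step, fraction remaining = 1 - 0.37 = 0.63
Step 2: After 12 steps, measure = (0.63)^12
Result = 0.003909


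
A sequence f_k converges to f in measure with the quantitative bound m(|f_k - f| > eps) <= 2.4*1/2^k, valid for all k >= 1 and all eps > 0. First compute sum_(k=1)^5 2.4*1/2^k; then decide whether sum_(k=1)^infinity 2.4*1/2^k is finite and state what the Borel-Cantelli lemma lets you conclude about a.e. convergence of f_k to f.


Step 1: List the terms 2.4*1/2^k for k = 1 to 5:
  k=1: 1.2
  k=2: 0.6
  k=3: 0.3
  k=4: 0.15
  k=5: 0.075
Step 2: Partial sum = 1.2 + 0.6 + 0.3 + 0.15 + 0.075
     = 2.325
Step 3: The full series sum_(k>=1) 2.4*1/2^k converges (geometric series with ratio 1/2 < 1; a constant multiple of a convergent series converges).
Step 4: Fix eps > 0. Since sum_k m(|f_k - f| > eps) < infinity, the Borel-Cantelli lemma gives
        m(limsup_k {|f_k - f| > eps}) = 0, i.e. for a.e. x, |f_k(x) - f(x)| <= eps for all large k.
        Applying this with eps = 1/j for j = 1, 2, ... and intersecting the countably many full-measure sets,
        for a.e. x we get limsup_k |f_k(x) - f(x)| <= 1/j for every j, hence f_k -> f almost everywhere.
Conclusion: series converges; Borel-Cantelli yields f_k -> f a.e.


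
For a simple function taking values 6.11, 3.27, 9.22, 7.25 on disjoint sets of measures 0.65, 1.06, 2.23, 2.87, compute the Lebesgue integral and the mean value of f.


Step 1: Integral = sum(value_i * measure_i)
= 6.11*0.65 + 3.27*1.06 + 9.22*2.23 + 7.25*2.87
= 3.9715 + 3.4662 + 20.5606 + 20.8075
= 48.8058
Step 2: Total measure of domain = 0.65 + 1.06 + 2.23 + 2.87 = 6.81
Step 3: Average value = 48.8058 / 6.81 = 7.166784


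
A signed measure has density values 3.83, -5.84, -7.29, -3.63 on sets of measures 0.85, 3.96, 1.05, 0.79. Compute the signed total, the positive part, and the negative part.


Step 1: Compute signed measure on each set:
  Set 1: 3.83 * 0.85 = 3.2555
  Set 2: -5.84 * 3.96 = -23.1264
  Set 3: -7.29 * 1.05 = -7.6545
  Set 4: -3.63 * 0.79 = -2.8677
Step 2: Total signed measure = (3.2555) + (-23.1264) + (-7.6545) + (-2.8677)
     = -30.3931
Step 3: Positive part mu+(X) = sum of positive contributions = 3.2555
Step 4: Negative part mu-(X) = |sum of negative contributions| = 33.6486


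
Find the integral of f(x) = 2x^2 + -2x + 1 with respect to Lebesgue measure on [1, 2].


The Lebesgue integral of a Riemann-integrable function agrees with the Riemann integral.
Antiderivative F(x) = (2/3)x^3 + (-2/2)x^2 + 1x
F(2) = (2/3)*2^3 + (-2/2)*2^2 + 1*2
     = (2/3)*8 + (-2/2)*4 + 1*2
     = 5.333333 + -4 + 2
     = 3.333333
F(1) = 0.666667
Integral = F(2) - F(1) = 3.333333 - 0.666667 = 2.666667


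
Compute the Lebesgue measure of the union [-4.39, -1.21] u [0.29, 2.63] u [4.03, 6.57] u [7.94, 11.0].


For pairwise disjoint intervals, m(union) = sum of lengths.
= (-1.21 - -4.39) + (2.63 - 0.29) + (6.57 - 4.03) + (11.0 - 7.94)
= 3.18 + 2.34 + 2.54 + 3.06
= 11.12


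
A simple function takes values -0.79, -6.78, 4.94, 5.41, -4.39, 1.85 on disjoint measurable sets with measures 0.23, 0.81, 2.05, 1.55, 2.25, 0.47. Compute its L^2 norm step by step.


Step 1: Compute |f_i|^2 for each value:
  |-0.79|^2 = 0.6241
  |-6.78|^2 = 45.9684
  |4.94|^2 = 24.4036
  |5.41|^2 = 29.2681
  |-4.39|^2 = 19.2721
  |1.85|^2 = 3.4225
Step 2: Multiply by measures and sum:
  0.6241 * 0.23 = 0.143543
  45.9684 * 0.81 = 37.234404
  24.4036 * 2.05 = 50.02738
  29.2681 * 1.55 = 45.365555
  19.2721 * 2.25 = 43.362225
  3.4225 * 0.47 = 1.608575
Sum = 0.143543 + 37.234404 + 50.02738 + 45.365555 + 43.362225 + 1.608575 = 177.741682
Step 3: Take the p-th root:
||f||_2 = (177.741682)^(1/2) = 13.33198


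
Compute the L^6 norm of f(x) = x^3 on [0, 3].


Step 1: ||f||_6 = (integral_0^3 |x^3|^6 dx)^(1/6)
     = (integral_0^3 x^18 dx)^(1/6)
Step 2: integral_0^3 x^18 dx = [x^19/(19)] from 0 to 3 = 3^19/19
     = 1162261467/19 = 6.117166e+07
Step 3: ||f||_6 = (6.117166e+07)^(1/6) = 19.849902


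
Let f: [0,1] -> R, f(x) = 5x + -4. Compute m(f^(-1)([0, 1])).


f^(-1)([0, 1]) = {x : 0 <= 5x + -4 <= 1}
Solving: (0 - -4)/5 <= x <= (1 - -4)/5
= [0.8, 1]
Intersecting with [0,1]: [0.8, 1]
Measure = 1 - 0.8 = 0.2


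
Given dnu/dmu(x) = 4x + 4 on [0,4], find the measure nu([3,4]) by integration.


nu(A) = integral_A (dnu/dmu) dmu = integral_3^4 (4x + 4) dx
Step 1: Antiderivative F(x) = (4/2)x^2 + 4x
Step 2: F(4) = (4/2)*4^2 + 4*4 = 32 + 16 = 48
Step 3: F(3) = (4/2)*3^2 + 4*3 = 18 + 12 = 30
Step 4: nu([3,4]) = F(4) - F(3) = 48 - 30 = 18


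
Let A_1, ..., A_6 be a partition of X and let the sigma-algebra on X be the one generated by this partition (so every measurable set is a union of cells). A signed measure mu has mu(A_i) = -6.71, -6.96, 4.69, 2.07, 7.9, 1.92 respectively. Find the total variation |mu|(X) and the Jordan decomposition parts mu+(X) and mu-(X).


Step 1: Every measurable set is a union of atoms (the cells / points), so a Hahn decomposition is
  obtained by grouping atoms by sign: P = union of atoms with mu > 0, N = union of the remaining atoms.
  Atoms in P (indices): 3, 4, 5, 6;  atoms in N (indices): 1, 2
  Positive values: 4.69, 2.07, 7.9, 1.92
  Negative values: -6.71, -6.96
Step 2: mu+(X) = mu(P) = sum of positive atom values = 16.58
Step 3: mu-(X) = -mu(N) = sum of |negative atom values| = 13.67
Step 4: |mu|(X) = mu+(X) + mu-(X) = 16.58 + 13.67 = 30.25


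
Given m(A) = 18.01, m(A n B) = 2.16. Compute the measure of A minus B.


m(A \ B) = m(A) - m(A n B)
= 18.01 - 2.16
= 15.85


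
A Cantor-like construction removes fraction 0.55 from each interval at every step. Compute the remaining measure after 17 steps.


Step 1: At each step, fraction remaining = 1 - 0.55 = 0.45
Step 2: After 17 steps, measure = (0.45)^17
Result = 1.272368e-06


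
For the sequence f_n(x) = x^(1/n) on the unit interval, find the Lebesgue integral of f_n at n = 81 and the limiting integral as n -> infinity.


At n = 81: f_81(x) = x^(1/81).
Step 1: integral(x^(1/81), 0, 1) = [x^(1/81+1) / (1/81+1)] from 0 to 1
     = 1 / (1/81 + 1) = 1 / ((81+1)/81) = 81/(81+1)
     = 81/82 = 0.987805
Step 2: As n -> infinity, f_n(x) = x^(1/n) -> 1 for x in (0,1], and f_n is increasing in n.
By MCT, lim_n integral(f_n) = integral(lim_n f_n) = integral(1, 0, 1) = 1.
Step 3: Verify convergence: 81/82 = 0.987805 -> 1


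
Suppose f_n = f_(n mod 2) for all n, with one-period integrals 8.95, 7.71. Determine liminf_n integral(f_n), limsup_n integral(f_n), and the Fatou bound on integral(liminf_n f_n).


The sequence (integral(f_n)) is periodic with period 2, repeating the values 8.95, 7.71 indefinitely.
Step 1: For a periodic sequence, every tail (a_m, a_(m+1), ...) contains all 2 period values infinitely often.
Step 2: Hence inf of every tail = min of the period values = min(8.95, 7.71) = 7.71.
        liminf_n integral(f_n) = sup over m of (inf of tail from m) = 7.71.
Step 3: Similarly sup of every tail = max of the period values = 8.95.
        limsup_n integral(f_n) = 8.95.
Step 4: Fatou's lemma: integral(liminf_n f_n) <= liminf_n integral(f_n) = 7.71.
        So the integral of the pointwise liminf is at most 7.71.


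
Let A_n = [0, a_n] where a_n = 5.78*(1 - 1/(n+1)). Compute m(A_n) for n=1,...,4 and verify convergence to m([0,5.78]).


By continuity of measure from below: if A_n increases to A, then m(A_n) -> m(A).
Here A = [0, 5.78], so m(A) = 5.78
Step 1: a_1 = 5.78*(1 - 1/2) = 2.89, m(A_1) = 2.89
Step 2: a_2 = 5.78*(1 - 1/3) = 3.8533, m(A_2) = 3.8533
Step 3: a_3 = 5.78*(1 - 1/4) = 4.335, m(A_3) = 4.335
Step 4: a_4 = 5.78*(1 - 1/5) = 4.624, m(A_4) = 4.624
Limit: m(A_n) -> m([0,5.78]) = 5.78


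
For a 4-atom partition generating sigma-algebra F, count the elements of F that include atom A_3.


Each element of F is a union of some subset S of the 4 atoms.
The element contains A_3 iff A_3 is in S.
So we count subsets S of {A_1,...,A_4} with A_3 in S: choose freely among the other 3 atoms.
Count = 2^(4-1) = 2^3 = 8.


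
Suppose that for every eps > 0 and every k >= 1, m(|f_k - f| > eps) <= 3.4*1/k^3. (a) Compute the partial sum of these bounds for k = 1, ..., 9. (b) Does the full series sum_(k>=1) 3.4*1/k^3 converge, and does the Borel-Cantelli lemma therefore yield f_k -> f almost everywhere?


Step 1: List the terms 3.4*1/k^3 for k = 1 to 9:
  k=1: 3.4
  k=2: 0.425
  k=3: 0.125926
  k=4: 0.053125
  k=5: 0.0272
  k=6: 0.015741
  k=7: 0.009913
  k=8: 0.006641
  k=9: 0.004664
Step 2: Partial sum = 3.4 + 0.425 + 0.125926 + 0.053125 + 0.0272 + 0.015741 + 0.009913 + 0.006641 + 0.004664
     = 4.068209
Step 3: The full series sum_(k>=1) 3.4*1/k^3 converges (p-series with p = 3 > 1; a constant multiple of a convergent series converges).
Step 4: Fix eps > 0. Since sum_k m(|f_k - f| > eps) < infinity, the Borel-Cantelli lemma gives
        m(limsup_k {|f_k - f| > eps}) = 0, i.e. for a.e. x, |f_k(x) - f(x)| <= eps for all large k.
        Applying this with eps = 1/j for j = 1, 2, ... and intersecting the countably many full-measure sets,
        for a.e. x we get limsup_k |f_k(x) - f(x)| <= 1/j for every j, hence f_k -> f almost everywhere.
Conclusion: series converges; Borel-Cantelli yields f_k -> f a.e.


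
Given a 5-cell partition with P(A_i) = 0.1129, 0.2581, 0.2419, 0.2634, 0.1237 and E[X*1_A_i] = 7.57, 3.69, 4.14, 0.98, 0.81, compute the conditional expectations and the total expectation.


For each cell A_i: E[X|A_i] = E[X*1_A_i] / P(A_i)
Step 1: E[X|A_1] = 7.57 / 0.1129 = 67.050487
Step 2: E[X|A_2] = 3.69 / 0.2581 = 14.296784
Step 3: E[X|A_3] = 4.14 / 0.2419 = 17.11451
Step 4: E[X|A_4] = 0.98 / 0.2634 = 3.720577
Step 5: E[X|A_5] = 0.81 / 0.1237 = 6.5481
Verification: E[X] = sum E[X*1_A_i] = 7.57 + 3.69 + 4.14 + 0.98 + 0.81 = 17.19


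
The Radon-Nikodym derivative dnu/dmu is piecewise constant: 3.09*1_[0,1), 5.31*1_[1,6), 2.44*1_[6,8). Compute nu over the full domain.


Integrate each piece of the Radon-Nikodym derivative:
Step 1: integral_0^1 3.09 dx = 3.09*(1-0) = 3.09*1 = 3.09
Step 2: integral_1^6 5.31 dx = 5.31*(6-1) = 5.31*5 = 26.55
Step 3: integral_6^8 2.44 dx = 2.44*(8-6) = 2.44*2 = 4.88
Total: 3.09 + 26.55 + 4.88 = 34.52


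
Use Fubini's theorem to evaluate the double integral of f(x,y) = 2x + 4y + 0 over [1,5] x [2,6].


By Fubini, integrate in x first, then y.
Step 1: Fix y, integrate over x in [1,5]:
  integral(2x + 4y + 0, x=1..5)
  = 2*(5^2 - 1^2)/2 + (4y + 0)*(5 - 1)
  = 24 + (4y + 0)*4
  = 24 + 16y + 0
  = 24 + 16y
Step 2: Integrate over y in [2,6]:
  integral(24 + 16y, y=2..6)
  = 24*4 + 16*(6^2 - 2^2)/2
  = 96 + 256
  = 352


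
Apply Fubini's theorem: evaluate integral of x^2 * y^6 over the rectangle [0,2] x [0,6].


By Fubini's theorem, the double integral factors as a product of single integrals:
Step 1: integral_0^2 x^2 dx = [x^3/3] from 0 to 2
     = 2^3/3 = 2.666667
Step 2: integral_0^6 y^6 dy = [y^7/7] from 0 to 6
     = 6^7/7 = 39990.857143
Step 3: Double integral = 2.666667 * 39990.857143 = 106642.285714


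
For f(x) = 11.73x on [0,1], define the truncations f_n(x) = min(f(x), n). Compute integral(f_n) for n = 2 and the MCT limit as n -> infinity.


f(x) = 11.73x on [0,1]; f_n(x) = min(11.73x, n). At n = 2:
Step 1: f(x) reaches 2 at x = 2/11.73 = 0.170503
Step 2: integral(f_2) = integral(11.73x, 0, 0.170503) + integral(2, 0.170503, 1)
       = 11.73*0.170503^2/2 + 2*(1 - 0.170503)
       = 0.170503 + 1.658994
       = 1.829497
Step 3: As n -> infinity, f_n increases to f, so by MCT integral(f_n) -> integral(f) = 11.73/2 = 5.865.
Convergence: integral(f_2) = 1.829497 -> 5.865 as n -> infinity


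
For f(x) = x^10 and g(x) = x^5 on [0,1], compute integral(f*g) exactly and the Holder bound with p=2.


Step 1: Exact integral of f*g = integral(x^15, 0, 1) = 1/16
     = 0.0625
Step 2: Holder bound with p=2, q=2:
  ||f||_p = (integral x^20 dx)^(1/2) = (1/21)^(1/2) = 0.218218
  ||g||_q = (integral x^10 dx)^(1/2) = (1/11)^(1/2) = 0.301511
Step 3: Holder bound = ||f||_p * ||g||_q = 0.218218 * 0.301511 = 0.065795
Verification: 0.0625 <= 0.065795 (Holder holds)


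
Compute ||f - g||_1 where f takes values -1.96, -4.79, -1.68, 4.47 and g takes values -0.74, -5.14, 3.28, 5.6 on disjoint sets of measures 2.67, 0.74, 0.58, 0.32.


Step 1: Compute differences f_i - g_i:
  -1.96 - -0.74 = -1.22
  -4.79 - -5.14 = 0.35
  -1.68 - 3.28 = -4.96
  4.47 - 5.6 = -1.13
Step 2: Compute |diff|^1 * measure for each set:
  |-1.22|^1 * 2.67 = 1.22 * 2.67 = 3.2574
  |0.35|^1 * 0.74 = 0.35 * 0.74 = 0.259
  |-4.96|^1 * 0.58 = 4.96 * 0.58 = 2.8768
  |-1.13|^1 * 0.32 = 1.13 * 0.32 = 0.3616
Step 3: Sum = 6.7548
Step 4: ||f-g||_1 = (6.7548)^(1/1) = 6.7548


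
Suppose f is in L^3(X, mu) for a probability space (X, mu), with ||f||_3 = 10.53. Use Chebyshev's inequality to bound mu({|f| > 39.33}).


Chebyshev/Markov inequality: mu(|f| > eps) <= (||f||_p / eps)^p
Step 1: ||f||_3 / eps = 10.53 / 39.33 = 0.267735
Step 2: Raise to power p = 3:
  (0.267735)^3 = 0.019192
Step 3: Therefore mu(|f| > 39.33) <= 0.019192


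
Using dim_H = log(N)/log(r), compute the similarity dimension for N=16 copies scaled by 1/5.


For a self-similar set with N copies scaled by 1/r:
dim_H = log(N)/log(r) = log(16)/log(5)
= 2.772589/1.609438
= 1.722706


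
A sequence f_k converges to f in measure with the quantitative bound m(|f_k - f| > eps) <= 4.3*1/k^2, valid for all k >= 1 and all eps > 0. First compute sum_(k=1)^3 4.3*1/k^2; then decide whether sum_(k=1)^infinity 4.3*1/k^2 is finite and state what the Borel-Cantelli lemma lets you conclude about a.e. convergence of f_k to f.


Step 1: List the terms 4.3*1/k^2 for k = 1 to 3:
  k=1: 4.3
  k=2: 1.075
  k=3: 0.477778
Step 2: Partial sum = 4.3 + 1.075 + 0.477778
     = 5.852778
Step 3: The full series sum_(k>=1) 4.3*1/k^2 converges (p-series with p = 2 > 1; a constant multiple of a convergent series converges).
Step 4: Fix eps > 0. Since sum_k m(|f_k - f| > eps) < infinity, the Borel-Cantelli lemma gives
        m(limsup_k {|f_k - f| > eps}) = 0, i.e. for a.e. x, |f_k(x) - f(x)| <= eps for all large k.
        Applying this with eps = 1/j for j = 1, 2, ... and intersecting the countably many full-measure sets,
        for a.e. x we get limsup_k |f_k(x) - f(x)| <= 1/j for every j, hence f_k -> f almost everywhere.
Conclusion: series converges; Borel-Cantelli yields f_k -> f a.e.


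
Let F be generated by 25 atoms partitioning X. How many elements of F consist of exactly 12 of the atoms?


Each element of F is a union of some subset of the 25 atoms.
Elements that are unions of exactly 12 atoms correspond to 12-element subsets of the 25 atoms.
Count = C(25, 12) = 25! / (12! * 13!) = 5200300.


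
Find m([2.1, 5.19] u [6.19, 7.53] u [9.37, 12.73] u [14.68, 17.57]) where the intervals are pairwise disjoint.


For pairwise disjoint intervals, m(union) = sum of lengths.
= (5.19 - 2.1) + (7.53 - 6.19) + (12.73 - 9.37) + (17.57 - 14.68)
= 3.09 + 1.34 + 3.36 + 2.89
= 10.68


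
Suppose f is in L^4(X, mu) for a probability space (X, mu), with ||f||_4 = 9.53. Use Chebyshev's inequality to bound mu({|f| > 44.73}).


Chebyshev/Markov inequality: mu(|f| > eps) <= (||f||_p / eps)^p
Step 1: ||f||_4 / eps = 9.53 / 44.73 = 0.213056
Step 2: Raise to power p = 4:
  (0.213056)^4 = 0.002061
Step 3: Therefore mu(|f| > 44.73) <= 0.002061


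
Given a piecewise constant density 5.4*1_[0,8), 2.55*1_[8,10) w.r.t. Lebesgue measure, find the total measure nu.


Integrate each piece of the Radon-Nikodym derivative:
Step 1: integral_0^8 5.4 dx = 5.4*(8-0) = 5.4*8 = 43.2
Step 2: integral_8^10 2.55 dx = 2.55*(10-8) = 2.55*2 = 5.1
Total: 43.2 + 5.1 = 48.3


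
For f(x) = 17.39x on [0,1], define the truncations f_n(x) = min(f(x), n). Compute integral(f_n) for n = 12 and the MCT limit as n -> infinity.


f(x) = 17.39x on [0,1]; f_n(x) = min(17.39x, n). At n = 12:
Step 1: f(x) reaches 12 at x = 12/17.39 = 0.690052
Step 2: integral(f_12) = integral(17.39x, 0, 0.690052) + integral(12, 0.690052, 1)
       = 17.39*0.690052^2/2 + 12*(1 - 0.690052)
       = 4.140311 + 3.719379
       = 7.859689
Step 3: As n -> infinity, f_n increases to f, so by MCT integral(f_n) -> integral(f) = 17.39/2 = 8.695.
Convergence: integral(f_12) = 7.859689 -> 8.695 as n -> infinity


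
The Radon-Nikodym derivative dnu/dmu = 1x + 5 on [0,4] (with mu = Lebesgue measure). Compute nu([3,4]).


nu(A) = integral_A (dnu/dmu) dmu = integral_3^4 (1x + 5) dx
Step 1: Antiderivative F(x) = (1/2)x^2 + 5x
Step 2: F(4) = (1/2)*4^2 + 5*4 = 8 + 20 = 28
Step 3: F(3) = (1/2)*3^2 + 5*3 = 4.5 + 15 = 19.5
Step 4: nu([3,4]) = F(4) - F(3) = 28 - 19.5 = 8.5


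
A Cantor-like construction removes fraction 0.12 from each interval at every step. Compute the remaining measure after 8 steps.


Step 1: At each step, fraction remaining = 1 - 0.12 = 0.88
Step 2: After 8 steps, measure = (0.88)^8
Result = 0.359635


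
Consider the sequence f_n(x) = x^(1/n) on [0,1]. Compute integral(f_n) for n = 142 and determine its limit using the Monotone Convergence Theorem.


At n = 142: f_142(x) = x^(1/142).
Step 1: integral(x^(1/142), 0, 1) = [x^(1/142+1) / (1/142+1)] from 0 to 1
     = 1 / (1/142 + 1) = 1 / ((142+1)/142) = 142/(142+1)
     = 142/143 = 0.993007
Step 2: As n -> infinity, f_n(x) = x^(1/n) -> 1 for x in (0,1], and f_n is increasing in n.
By MCT, lim_n integral(f_n) = integral(lim_n f_n) = integral(1, 0, 1) = 1.
Step 3: Verify convergence: 142/143 = 0.993007 -> 1


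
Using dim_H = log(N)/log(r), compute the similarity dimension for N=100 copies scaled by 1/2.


For a self-similar set with N copies scaled by 1/r:
dim_H = log(N)/log(r) = log(100)/log(2)
= 4.60517/0.693147
= 6.643856


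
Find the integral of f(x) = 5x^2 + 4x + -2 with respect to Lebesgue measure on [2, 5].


The Lebesgue integral of a Riemann-integrable function agrees with the Riemann integral.
Antiderivative F(x) = (5/3)x^3 + (4/2)x^2 + -2x
F(5) = (5/3)*5^3 + (4/2)*5^2 + -2*5
     = (5/3)*125 + (4/2)*25 + -2*5
     = 208.333333 + 50 + -10
     = 248.333333
F(2) = 17.333333
Integral = F(5) - F(2) = 248.333333 - 17.333333 = 231


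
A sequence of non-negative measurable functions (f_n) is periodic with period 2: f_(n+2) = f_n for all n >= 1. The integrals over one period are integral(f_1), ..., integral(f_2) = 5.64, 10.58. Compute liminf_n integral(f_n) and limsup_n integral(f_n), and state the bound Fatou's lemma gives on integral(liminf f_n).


The sequence (integral(f_n)) is periodic with period 2, repeating the values 5.64, 10.58 indefinitely.
Step 1: For a periodic sequence, every tail (a_m, a_(m+1), ...) contains all 2 period values infinitely often.
Step 2: Hence inf of every tail = min of the period values = min(5.64, 10.58) = 5.64.
        liminf_n integral(f_n) = sup over m of (inf of tail from m) = 5.64.
Step 3: Similarly sup of every tail = max of the period values = 10.58.
        limsup_n integral(f_n) = 10.58.
Step 4: Fatou's lemma: integral(liminf_n f_n) <= liminf_n integral(f_n) = 5.64.
        So the integral of the pointwise liminf is at most 5.64.


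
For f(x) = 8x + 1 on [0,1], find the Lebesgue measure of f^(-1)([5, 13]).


f^(-1)([5, 13]) = {x : 5 <= 8x + 1 <= 13}
Solving: (5 - 1)/8 <= x <= (13 - 1)/8
= [0.5, 1.5]
Intersecting with [0,1]: [0.5, 1]
Measure = 1 - 0.5 = 0.5


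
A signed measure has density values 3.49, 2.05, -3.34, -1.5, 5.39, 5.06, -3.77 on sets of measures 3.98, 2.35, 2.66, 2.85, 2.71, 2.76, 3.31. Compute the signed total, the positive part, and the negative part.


Step 1: Compute signed measure on each set:
  Set 1: 3.49 * 3.98 = 13.8902
  Set 2: 2.05 * 2.35 = 4.8175
  Set 3: -3.34 * 2.66 = -8.8844
  Set 4: -1.5 * 2.85 = -4.275
  Set 5: 5.39 * 2.71 = 14.6069
  Set 6: 5.06 * 2.76 = 13.9656
  Set 7: -3.77 * 3.31 = -12.4787
Step 2: Total signed measure = (13.8902) + (4.8175) + (-8.8844) + (-4.275) + (14.6069) + (13.9656) + (-12.4787)
     = 21.6421
Step 3: Positive part mu+(X) = sum of positive contributions = 47.2802
Step 4: Negative part mu-(X) = |sum of negative contributions| = 25.6381


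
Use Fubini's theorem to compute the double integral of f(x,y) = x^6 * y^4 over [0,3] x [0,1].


By Fubini's theorem, the double integral factors as a product of single integrals:
Step 1: integral_0^3 x^6 dx = [x^7/7] from 0 to 3
     = 3^7/7 = 312.428571
Step 2: integral_0^1 y^4 dy = [y^5/5] from 0 to 1
     = 1^5/5 = 0.2
Step 3: Double integral = 312.428571 * 0.2 = 62.485714


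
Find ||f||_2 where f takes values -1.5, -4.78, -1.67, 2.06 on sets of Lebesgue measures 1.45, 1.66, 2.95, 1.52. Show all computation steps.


Step 1: Compute |f_i|^2 for each value:
  |-1.5|^2 = 2.25
  |-4.78|^2 = 22.8484
  |-1.67|^2 = 2.7889
  |2.06|^2 = 4.2436
Step 2: Multiply by measures and sum:
  2.25 * 1.45 = 3.2625
  22.8484 * 1.66 = 37.928344
  2.7889 * 2.95 = 8.227255
  4.2436 * 1.52 = 6.450272
Sum = 3.2625 + 37.928344 + 8.227255 + 6.450272 = 55.868371
Step 3: Take the p-th root:
||f||_2 = (55.868371)^(1/2) = 7.474515


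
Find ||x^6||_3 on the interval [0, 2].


Step 1: ||f||_3 = (integral_0^2 |x^6|^3 dx)^(1/3)
     = (integral_0^2 x^18 dx)^(1/3)
Step 2: integral_0^2 x^18 dx = [x^19/(19)] from 0 to 2 = 2^19/19
     = 524288/19 = 27594.105263
Step 3: ||f||_3 = (27594.105263)^(1/3) = 30.218445


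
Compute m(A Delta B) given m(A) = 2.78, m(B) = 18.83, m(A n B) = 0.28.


m(A Delta B) = m(A) + m(B) - 2*m(A n B)
= 2.78 + 18.83 - 2*0.28
= 2.78 + 18.83 - 0.56
= 21.05


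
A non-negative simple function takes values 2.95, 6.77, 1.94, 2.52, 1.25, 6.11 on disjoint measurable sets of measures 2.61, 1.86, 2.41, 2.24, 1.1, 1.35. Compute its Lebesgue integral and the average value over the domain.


Step 1: Integral = sum(value_i * measure_i)
= 2.95*2.61 + 6.77*1.86 + 1.94*2.41 + 2.52*2.24 + 1.25*1.1 + 6.11*1.35
= 7.6995 + 12.5922 + 4.6754 + 5.6448 + 1.375 + 8.2485
= 40.2354
Step 2: Total measure of domain = 2.61 + 1.86 + 2.41 + 2.24 + 1.1 + 1.35 = 11.57
Step 3: Average value = 40.2354 / 11.57 = 3.477563
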